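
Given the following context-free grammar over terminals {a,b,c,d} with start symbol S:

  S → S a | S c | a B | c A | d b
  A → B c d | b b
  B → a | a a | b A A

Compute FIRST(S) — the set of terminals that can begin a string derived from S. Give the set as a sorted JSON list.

Compute FIRST by fixpoint:
[1]
  A via A→b b: +{b}
  B via B→a: +{a}
  B via B→b A A: +{b}
  S via S→a B: +{a}
  S via S→c A: +{c}
  S via S→d b: +{d}
  FIRST[S]={a,c,d}  FIRST[A]={b}  FIRST[B]={a,b}
[2]
  A via A→B c d: +{a}
  FIRST[S]={a,c,d}  FIRST[A]={a,b}  FIRST[B]={a,b}
[3] (stable)
  FIRST[S]={a,c,d}  FIRST[A]={a,b}  FIRST[B]={a,b}

FIRST(S) = ["a", "c", "d"]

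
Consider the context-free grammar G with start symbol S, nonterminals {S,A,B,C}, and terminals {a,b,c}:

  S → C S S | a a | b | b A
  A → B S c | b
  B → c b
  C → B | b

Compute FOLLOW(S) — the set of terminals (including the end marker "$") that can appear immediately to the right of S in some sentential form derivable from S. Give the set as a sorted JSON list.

FIRST sets, iterate to fixpoint:
iter 1:
  A via A→b: +{b}
  B via B→c b: +{c}
  C via C→B: +{c}
  C via C→b: +{b}
  S via S→C S S: +{b,c}
  S via S→a a: +{a}
  S: {a,b,c}  A: {b}  B: {c}  C: {b,c}
iter 2:
  A via A→B S c: +{c}
  S: {a,b,c}  A: {b,c}  B: {c}  C: {b,c}
iter 3: (no change)
  S: {a,b,c}  A: {b,c}  B: {c}  C: {b,c}

FOLLOW iteration:
seed FOLLOW(S) with $
pass 1:
  A→B S c: FOLLOW(B) ⊇ FIRST(S) = {a,b,c}; new: +{a,b,c}
  A→B S c: FOLLOW(S) ⊇ FIRST(c) = {c}; new: +{c}
  S→C S S: FOLLOW(C) ⊇ FIRST(S) = {a,b,c}; new: +{a,b,c}
  S→C S S: FOLLOW(S) ⊇ FIRST(S) = {a,b,c}; new: +{a,b}
  S→b A: FOLLOW(A) ⊇ FOLLOW(S) ⊇ {$,a,b,c}; new: +{$,a,b,c}
  S: {$,a,b,c}  A: {$,a,b,c}  B: {a,b,c}  C: {a,b,c}
pass 2: — fixpoint
  S: {$,a,b,c}  A: {$,a,b,c}  B: {a,b,c}  C: {a,b,c}

FOLLOW(S) = ["$", "a", "b", "c"]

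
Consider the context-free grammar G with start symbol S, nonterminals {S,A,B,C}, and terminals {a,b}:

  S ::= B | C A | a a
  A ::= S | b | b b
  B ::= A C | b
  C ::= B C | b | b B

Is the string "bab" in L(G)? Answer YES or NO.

Convert to CNF:
  S -> A C | C A | T0 T0 | b
  A -> A C | C A | T0 T0 | T1 T1 | b
  B -> A C | b
  C -> B C | T1 B | b
  T0 -> a
  T1 -> b

CYK table (by increasing span):
  [0..0]={A,B,C,S,T1}  "b"  orig:{A,B,C,S}
  [1..1]={T0}  "a"  orig:{}
  [2..2]={A,B,C,S,T1}  "b"  orig:{A,B,C,S}
  [0..1]=∅  "ba"
  [1..2]=∅  "ab"
  [0..2]=∅  "bab"

S ∉ T[0,2] ⇒ NO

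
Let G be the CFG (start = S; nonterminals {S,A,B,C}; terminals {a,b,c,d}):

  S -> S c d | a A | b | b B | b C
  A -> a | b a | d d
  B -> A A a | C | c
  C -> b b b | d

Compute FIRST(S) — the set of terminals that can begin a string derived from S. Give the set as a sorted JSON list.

Compute FIRST by fixpoint:
pass 1:
  A via A→a: +{a}
  A via A→b a: +{b}
  A via A→d d: +{d}
  B via B→A A a: +{a,b,d}
  B via B→c: +{c}
  C via C→b b b: +{b}
  C via C→d: +{d}
  S via S→a A: +{a}
  S via S→b: +{b}
  S: {a,b}  A: {a,b,d}  B: {a,b,c,d}  C: {b,d}
pass 2: done
  S: {a,b}  A: {a,b,d}  B: {a,b,c,d}  C: {b,d}

FIRST(S) = ["a", "b"]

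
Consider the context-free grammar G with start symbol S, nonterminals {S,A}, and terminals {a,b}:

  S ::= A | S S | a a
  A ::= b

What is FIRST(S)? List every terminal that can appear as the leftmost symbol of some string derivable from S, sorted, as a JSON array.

FIRST iteration:
iter 1:
  A via A→b: +{b}
  S via S→A: +{b}
  S via S→a a: +{a}
  S: {a,b}  A: {b}
iter 2: (stable)
  S: {a,b}  A: {b}

FIRST(S) = ["a", "b"]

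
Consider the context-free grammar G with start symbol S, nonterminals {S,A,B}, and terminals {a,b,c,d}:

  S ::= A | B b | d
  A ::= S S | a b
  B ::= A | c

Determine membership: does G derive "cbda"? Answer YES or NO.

Convert to CNF:
  S -> B T1 | S S | T0 T1 | d
  A -> S S | T0 T1
  B -> S S | T0 T1 | c
  T0 -> a
  T1 -> b

CYK fill:
  cell(0,0) c: {B}
  cell(1,1) b: {T1}  orig:{}
  cell(2,2) d: {S}
  cell(3,3) a: {T0}  orig:{}
  cell(0,1) cb: {S}
  cell(1,2) bd: ∅
  cell(2,3) da: ∅
  cell(0,2) cbd: {A,B,S}
  cell(1,3) bda: ∅
  cell(0,3) cbda: ∅

S ∉ T[0,3] ⇒ NO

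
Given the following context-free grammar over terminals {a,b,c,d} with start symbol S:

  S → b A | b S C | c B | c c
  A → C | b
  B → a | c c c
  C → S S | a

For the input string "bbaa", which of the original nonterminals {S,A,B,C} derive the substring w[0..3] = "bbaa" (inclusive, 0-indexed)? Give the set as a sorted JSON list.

CNF form of G:
  S -> T0 B | T0 T0 | T1 A | T1 X3
  A -> S S | a | b
  B -> T0 X2 | a
  C -> S S | a
  T0 -> c
  T1 -> b
  X2 -> T0 T0
  X3 -> S C

Fill CYK table bottom-up (cells [i..j] with 0 ≤ i ≤ j ≤ 3 only):
  [0..0]={A,T1}  "b"  orig:{A}
  [1..1]={A,T1}  "b"  orig:{A}
  [2..2]={A,B,C}  "a"
  [3..3]={A,B,C}  "a"
  [0..1]={S}  "bb"
  [1..2]={S}  "ba"
  [2..3]=∅  "aa"
  [0..2]={X3}  "bba"  orig:{}
  [1..3]={X3}  "baa"  orig:{}
  [0..3]={S}  "bbaa"

Original NTs in T[0,3] deriving "bbaa": ["S"]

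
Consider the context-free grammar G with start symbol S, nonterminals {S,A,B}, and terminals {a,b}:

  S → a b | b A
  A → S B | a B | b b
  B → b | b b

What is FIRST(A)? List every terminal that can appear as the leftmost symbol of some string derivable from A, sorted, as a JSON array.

Compute FIRST by fixpoint:
pass 1:
  A via A→a B: +{a}
  A via A→b b: +{b}
  B via B→b: +{b}
  S via S→a b: +{a}
  S via S→b A: +{b}
  FIRST[S]={a,b}  FIRST[A]={a,b}  FIRST[B]={b}
pass 2: (no change)
  FIRST[S]={a,b}  FIRST[A]={a,b}  FIRST[B]={b}

FIRST(A) = ["a", "b"]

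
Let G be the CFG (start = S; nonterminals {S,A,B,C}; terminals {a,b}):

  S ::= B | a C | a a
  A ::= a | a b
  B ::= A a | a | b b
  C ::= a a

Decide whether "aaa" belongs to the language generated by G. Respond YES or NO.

Convert to CNF:
  S -> A T0 | T0 C | T0 T0 | T1 T1 | a
  A -> T0 T1 | a
  B -> A T0 | T1 T1 | a
  C -> T0 T0
  T0 -> a
  T1 -> b

CYK table (by increasing span):
  T[0,0] 'a' = {A,B,S,T0}  orig:{A,B,S}
  T[1,1] 'a' = {A,B,S,T0}  orig:{A,B,S}
  T[2,2] 'a' = {A,B,S,T0}  orig:{A,B,S}
  T[0,1] 'aa' = {B,C,S}
  T[1,2] 'aa' = {B,C,S}
  T[0,2] 'aaa' = {S}

S ∈ T[0,2] ⇒ YES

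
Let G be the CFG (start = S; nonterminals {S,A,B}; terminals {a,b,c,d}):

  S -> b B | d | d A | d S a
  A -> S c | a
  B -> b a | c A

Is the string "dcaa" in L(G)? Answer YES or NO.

Convert to CNF:
  S -> T1 B | T3 A | T3 X4 | d
  A -> S T0 | a
  B -> T0 A | T1 T2
  T0 -> c
  T1 -> b
  T2 -> a
  T3 -> d
  X4 -> S T2

CYK table (by increasing span):
  T[0,0] 'd' = {S,T3}  orig:{S}
  T[1,1] 'c' = {T0}  orig:{}
  T[2,2] 'a' = {A,T2}  orig:{A}
  T[3,3] 'a' = {A,T2}  orig:{A}
  T[0,1] 'dc' = {A}
  T[1,2] 'ca' = {B}
  T[2,3] 'aa' = ∅
  T[0,2] 'dca' = ∅
  T[1,3] 'caa' = ∅
  T[0,3] 'dcaa' = ∅

S ∉ T[0,3] ⇒ NO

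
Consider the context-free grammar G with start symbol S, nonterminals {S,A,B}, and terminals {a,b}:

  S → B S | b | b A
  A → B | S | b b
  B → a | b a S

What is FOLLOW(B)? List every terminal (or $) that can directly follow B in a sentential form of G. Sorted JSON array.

FIRST iteration:
round 1:
  A via A→b b: +{b}
  B via B→a: +{a}
  B via B→b a S: +{b}
  S via S→B S: +{a,b}
  FIRST[S]={a,b}  FIRST[A]={b}  FIRST[B]={a,b}
round 2:
  A via A→B: +{a}
  FIRST[S]={a,b}  FIRST[A]={a,b}  FIRST[B]={a,b}
round 3: (no change)
  FIRST[S]={a,b}  FIRST[A]={a,b}  FIRST[B]={a,b}

Compute FOLLOW by fixpoint:
initialize: $ ∈ FOLLOW(S)
iter 1:
  S→B S: FOLLOW(B) ⊇ FIRST(S) = {a,b}; new: +{a,b}
  S→b A: FOLLOW(A) ⊇ FOLLOW(S) ⊇ {$}; new: +{$}
  FOLLOW(S)={$}  FOLLOW(A)={$}  FOLLOW(B)={a,b}
iter 2:
  A→B: FOLLOW(B) ⊇ FOLLOW(A) ⊇ {$}; new: +{$}
  B→b a S: FOLLOW(S) ⊇ FOLLOW(B) ⊇ {$,a,b}; new: +{a,b}
  S→b A: FOLLOW(A) ⊇ FOLLOW(S) ⊇ {$,a,b}; new: +{a,b}
  FOLLOW(S)={$,a,b}  FOLLOW(A)={$,a,b}  FOLLOW(B)={$,a,b}
iter 3: (stable)
  FOLLOW(S)={$,a,b}  FOLLOW(A)={$,a,b}  FOLLOW(B)={$,a,b}

FOLLOW(B) = ["$", "a", "b"]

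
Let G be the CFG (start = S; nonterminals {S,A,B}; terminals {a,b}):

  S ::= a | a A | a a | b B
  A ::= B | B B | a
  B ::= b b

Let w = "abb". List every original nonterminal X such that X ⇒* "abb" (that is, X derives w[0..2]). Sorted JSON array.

CNF form of G:
  S -> T0 B | T1 A | T1 T1 | a
  A -> B B | T0 T0 | a
  B -> T0 T0
  T0 -> b
  T1 -> a

Fill CYK table bottom-up — only the sub-triangle for w[0..2]:
  [0..0]={A,S,T1}  "a"  orig:{A,S}
  [1..1]={T0}  "b"  orig:{}
  [2..2]={T0}  "b"  orig:{}
  [0..1]=∅  "ab"
  [1..2]={A,B}  "bb"
  [0..2]={S}  "abb"

Original NTs in T[0,2] deriving "abb": ["S"]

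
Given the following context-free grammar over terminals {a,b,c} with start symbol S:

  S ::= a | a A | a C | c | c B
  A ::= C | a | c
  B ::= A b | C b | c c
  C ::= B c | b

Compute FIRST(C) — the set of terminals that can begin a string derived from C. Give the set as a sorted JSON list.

FIRST iteration:
iter 1:
  A via A→a: +{a}
  A via A→c: +{c}
  B via B→A b: +{a,c}
  C via C→B c: +{a,c}
  C via C→b: +{b}
  S via S→a: +{a}
  S via S→c: +{c}
  FIRST(S)={a,c}  FIRST(A)={a,c}  FIRST(B)={a,c}  FIRST(C)={a,b,c}
iter 2:
  A via A→C: +{b}
  B via B→A b: +{b}
  FIRST(S)={a,c}  FIRST(A)={a,b,c}  FIRST(B)={a,b,c}  FIRST(C)={a,b,c}
iter 3: (no change)
  FIRST(S)={a,c}  FIRST(A)={a,b,c}  FIRST(B)={a,b,c}  FIRST(C)={a,b,c}

FIRST(C) = ["a", "b", "c"]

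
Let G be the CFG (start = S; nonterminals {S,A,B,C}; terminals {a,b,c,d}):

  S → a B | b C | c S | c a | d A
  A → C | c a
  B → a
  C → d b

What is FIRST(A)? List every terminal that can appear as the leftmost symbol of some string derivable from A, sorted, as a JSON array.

FIRST sets, iterate to fixpoint:
round 1:
  A via A→c a: +{c}
  B via B→a: +{a}
  C via C→d b: +{d}
  S via S→a B: +{a}
  S via S→b C: +{b}
  S via S→c S: +{c}
  S via S→d A: +{d}
  S: {a,b,c,d}  A: {c}  B: {a}  C: {d}
round 2:
  A via A→C: +{d}
  S: {a,b,c,d}  A: {c,d}  B: {a}  C: {d}
round 3: (no change)
  S: {a,b,c,d}  A: {c,d}  B: {a}  C: {d}

FIRST(A) = ["c", "d"]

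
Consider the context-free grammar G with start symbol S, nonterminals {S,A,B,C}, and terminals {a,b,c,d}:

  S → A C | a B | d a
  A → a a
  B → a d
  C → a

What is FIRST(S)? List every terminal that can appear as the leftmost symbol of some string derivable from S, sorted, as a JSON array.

FIRST iteration:
[1]
  A via A→a a: +{a}
  B via B→a d: +{a}
  C via C→a: +{a}
  S via S→A C: +{a}
  S via S→d a: +{d}
  FIRST[S]={a,d}  FIRST[A]={a}  FIRST[B]={a}  FIRST[C]={a}
[2] (stable)
  FIRST[S]={a,d}  FIRST[A]={a}  FIRST[B]={a}  FIRST[C]={a}

FIRST(S) = ["a", "d"]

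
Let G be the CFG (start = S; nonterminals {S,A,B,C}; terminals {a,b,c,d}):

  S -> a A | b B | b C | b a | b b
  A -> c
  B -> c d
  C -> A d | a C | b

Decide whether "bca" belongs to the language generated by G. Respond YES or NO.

Convert to CNF:
  S -> T2 A | T3 B | T3 C | T3 T2 | T3 T3
  A -> c
  B -> T0 T1
  C -> A T1 | T2 C | b
  T0 -> c
  T1 -> d
  T2 -> a
  T3 -> b

CYK fill:
  cell(0,0) b: {C,T3}  orig:{C}
  cell(1,1) c: {A,T0}  orig:{A}
  cell(2,2) a: {T2}  orig:{}
  cell(0,1) bc: ∅
  cell(1,2) ca: ∅
  cell(0,2) bca: ∅

S ∉ T[0,2] ⇒ NO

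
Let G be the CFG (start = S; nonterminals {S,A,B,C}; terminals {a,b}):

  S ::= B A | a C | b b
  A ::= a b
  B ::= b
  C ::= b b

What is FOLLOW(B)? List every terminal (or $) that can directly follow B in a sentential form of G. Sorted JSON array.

Compute FIRST by fixpoint:
iter 1:
  A via A→a b: +{a}
  B via B→b: +{b}
  C via C→b b: +{b}
  S via S→B A: +{b}
  S via S→a C: +{a}
  S: {a,b}  A: {a}  B: {b}  C: {b}
iter 2: (stable)
  S: {a,b}  A: {a}  B: {b}  C: {b}

FOLLOW iteration:
seed FOLLOW(S) with $
iter 1:
  S→B A: FOLLOW(B) ⊇ FIRST(A) = {a}; new: +{a}
  S→B A: FOLLOW(A) ⊇ FOLLOW(S) ⊇ {$}; new: +{$}
  S→a C: FOLLOW(C) ⊇ FOLLOW(S) ⊇ {$}; new: +{$}
  FOLLOW(S)={$}  FOLLOW(A)={$}  FOLLOW(B)={a}  FOLLOW(C)={$}
iter 2: done
  FOLLOW(S)={$}  FOLLOW(A)={$}  FOLLOW(B)={a}  FOLLOW(C)={$}

FOLLOW(B) = ["a"]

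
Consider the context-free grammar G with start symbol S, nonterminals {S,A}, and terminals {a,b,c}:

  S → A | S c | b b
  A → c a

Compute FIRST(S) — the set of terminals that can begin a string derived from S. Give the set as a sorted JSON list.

FIRST iteration:
round 1:
  A via A→c a: +{c}
  S via S→A: +{c}
  S via S→b b: +{b}
  S: {b,c}  A: {c}
round 2: — fixpoint
  S: {b,c}  A: {c}

FIRST(S) = ["b", "c"]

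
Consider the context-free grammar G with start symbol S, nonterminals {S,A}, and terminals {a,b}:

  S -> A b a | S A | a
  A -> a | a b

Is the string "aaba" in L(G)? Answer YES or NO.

Convert to CNF:
  S -> A X2 | S A | a
  A -> T0 T1 | a
  T0 -> a
  T1 -> b
  X2 -> T1 T0

CYK table (by increasing span):
  [0..0]={A,S,T0}  "a"  orig:{A,S}
  [1..1]={A,S,T0}  "a"  orig:{A,S}
  [2..2]={T1}  "b"  orig:{}
  [3..3]={A,S,T0}  "a"  orig:{A,S}
  [0..1]={S}  "aa"
  [1..2]={A}  "ab"
  [2..3]={X2}  "ba"  orig:{}
  [0..2]={S}  "aab"
  [1..3]={S}  "aba"
  [0..3]={S}  "aaba"

S ∈ T[0,3] ⇒ YES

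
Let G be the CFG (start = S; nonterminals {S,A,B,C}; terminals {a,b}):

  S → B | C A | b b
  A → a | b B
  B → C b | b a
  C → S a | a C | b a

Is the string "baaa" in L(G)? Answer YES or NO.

Convert to CNF:
  S -> C A | C T0 | T0 T0 | T0 T1
  A -> T0 B | a
  B -> C T0 | T0 T1
  C -> S T1 | T0 T1 | T1 C
  T0 -> b
  T1 -> a

Fill CYK table bottom-up:
  T[0,0] 'b' = {T0}  orig:{}
  T[1,1] 'a' = {A,T1}  orig:{A}
  T[2,2] 'a' = {A,T1}  orig:{A}
  T[3,3] 'a' = {A,T1}  orig:{A}
  T[0,1] 'ba' = {B,C,S}
  T[1,2] 'aa' = ∅
  T[2,3] 'aa' = ∅
  T[0,2] 'baa' = {C,S}
  T[1,3] 'aaa' = ∅
  T[0,3] 'baaa' = {C,S}

S ∈ T[0,3] ⇒ YES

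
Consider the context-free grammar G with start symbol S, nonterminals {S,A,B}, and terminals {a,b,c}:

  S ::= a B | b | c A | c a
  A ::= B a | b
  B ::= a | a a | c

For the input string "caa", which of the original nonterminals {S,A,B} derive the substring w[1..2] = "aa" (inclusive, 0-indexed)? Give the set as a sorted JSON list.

Convert to CNF:
  S -> T0 B | T1 A | T1 T0 | b
  A -> B T0 | b
  B -> T0 T0 | a | c
  T0 -> a
  T1 -> c

CYK table (by increasing span) — only the sub-triangle for w[1..2]:
  T[1,1] 'a' = {B,T0}  orig:{B}
  T[2,2] 'a' = {B,T0}  orig:{B}
  T[1,2] 'aa' = {A,B,S}

Original NTs in T[1,2] deriving "aa": ["A", "B", "S"]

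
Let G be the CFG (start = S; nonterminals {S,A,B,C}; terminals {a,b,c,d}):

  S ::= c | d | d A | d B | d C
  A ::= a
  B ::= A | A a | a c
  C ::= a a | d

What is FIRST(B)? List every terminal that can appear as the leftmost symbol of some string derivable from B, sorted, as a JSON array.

FIRST sets, iterate to fixpoint:
iter 1:
  A via A→a: +{a}
  B via B→A: +{a}
  C via C→a a: +{a}
  C via C→d: +{d}
  S via S→c: +{c}
  S via S→d: +{d}
  FIRST(S)={c,d}  FIRST(A)={a}  FIRST(B)={a}  FIRST(C)={a,d}
iter 2: (no change)
  FIRST(S)={c,d}  FIRST(A)={a}  FIRST(B)={a}  FIRST(C)={a,d}

FIRST(B) = ["a"]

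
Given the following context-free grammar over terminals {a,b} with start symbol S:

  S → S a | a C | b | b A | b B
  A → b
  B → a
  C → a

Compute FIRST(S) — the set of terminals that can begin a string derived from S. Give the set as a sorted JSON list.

FIRST sets, iterate to fixpoint:
[1]
  A via A→b: +{b}
  B via B→a: +{a}
  C via C→a: +{a}
  S via S→a C: +{a}
  S via S→b: +{b}
  FIRST(S)={a,b}  FIRST(A)={b}  FIRST(B)={a}  FIRST(C)={a}
[2] done
  FIRST(S)={a,b}  FIRST(A)={b}  FIRST(B)={a}  FIRST(C)={a}

FIRST(S) = ["a", "b"]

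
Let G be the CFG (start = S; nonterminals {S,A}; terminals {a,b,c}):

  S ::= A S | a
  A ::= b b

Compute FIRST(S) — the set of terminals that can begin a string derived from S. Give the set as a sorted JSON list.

Compute FIRST by fixpoint:
iter 1:
  A via A→b b: +{b}
  S via S→A S: +{b}
  S via S→a: +{a}
  FIRST[S]={a,b}  FIRST[A]={b}
iter 2: done
  FIRST[S]={a,b}  FIRST[A]={b}

FIRST(S) = ["a", "b"]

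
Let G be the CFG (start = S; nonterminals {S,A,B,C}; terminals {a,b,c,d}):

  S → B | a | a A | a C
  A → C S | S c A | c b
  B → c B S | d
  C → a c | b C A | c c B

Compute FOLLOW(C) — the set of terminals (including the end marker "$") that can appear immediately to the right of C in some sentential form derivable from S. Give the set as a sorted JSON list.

FIRST iteration:
round 1:
  A via A→c b: +{c}
  B via B→c B S: +{c}
  B via B→d: +{d}
  C via C→a c: +{a}
  C via C→b C A: +{b}
  C via C→c c B: +{c}
  S via S→B: +{c,d}
  S via S→a: +{a}
  S: {a,c,d}  A: {c}  B: {c,d}  C: {a,b,c}
round 2:
  A via A→C S: +{a,b}
  A via A→S c A: +{d}
  S: {a,c,d}  A: {a,b,c,d}  B: {c,d}  C: {a,b,c}
round 3: (no change)
  S: {a,c,d}  A: {a,b,c,d}  B: {c,d}  C: {a,b,c}

FOLLOW iteration:
FOLLOW(S) := {$}
iter 1:
  A→C S: FOLLOW(C) ⊇ FIRST(S) = {a,c,d}; new: +{a,c,d}
  A→S c A: FOLLOW(S) ⊇ FIRST(c) = {c}; new: +{c}
  B→c B S: FOLLOW(B) ⊇ FIRST(S) = {a,c,d}; new: +{a,c,d}
  B→c B S: FOLLOW(S) ⊇ FOLLOW(B) ⊇ {a,c,d}; new: +{a,d}
  C→b C A: FOLLOW(C) ⊇ FIRST(A) = {a,b,c,d}; new: +{b}
  C→b C A: FOLLOW(A) ⊇ FOLLOW(C) ⊇ {a,b,c,d}; new: +{a,b,c,d}
  C→c c B: FOLLOW(B) ⊇ FOLLOW(C) ⊇ {a,b,c,d}; new: +{b}
  S→B: FOLLOW(B) ⊇ FOLLOW(S) ⊇ {$,a,c,d}; new: +{$}
  S→a A: FOLLOW(A) ⊇ FOLLOW(S) ⊇ {$,a,c,d}; new: +{$}
  S→a C: FOLLOW(C) ⊇ FOLLOW(S) ⊇ {$,a,c,d}; new: +{$}
  S: {$,a,c,d}  A: {$,a,b,c,d}  B: {$,a,b,c,d}  C: {$,a,b,c,d}
iter 2:
  A→C S: FOLLOW(S) ⊇ FOLLOW(A) ⊇ {$,a,b,c,d}; new: +{b}
  S: {$,a,b,c,d}  A: {$,a,b,c,d}  B: {$,a,b,c,d}  C: {$,a,b,c,d}
iter 3: done
  S: {$,a,b,c,d}  A: {$,a,b,c,d}  B: {$,a,b,c,d}  C: {$,a,b,c,d}

FOLLOW(C) = ["$", "a", "b", "c", "d"]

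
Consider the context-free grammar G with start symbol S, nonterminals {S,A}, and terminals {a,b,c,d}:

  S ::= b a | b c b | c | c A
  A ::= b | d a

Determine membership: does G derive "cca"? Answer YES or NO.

CNF form of G:
  S -> T2 T1 | T2 X4 | T3 A | c
  A -> T0 T1 | b
  T0 -> d
  T1 -> a
  T2 -> b
  T3 -> c
  X4 -> T3 T2

Fill CYK table bottom-up:
  T[0,0] 'c' = {S,T3}  orig:{S}
  T[1,1] 'c' = {S,T3}  orig:{S}
  T[2,2] 'a' = {T1}  orig:{}
  T[0,1] 'cc' = ∅
  T[1,2] 'ca' = ∅
  T[0,2] 'cca' = ∅

S ∉ T[0,2] ⇒ NO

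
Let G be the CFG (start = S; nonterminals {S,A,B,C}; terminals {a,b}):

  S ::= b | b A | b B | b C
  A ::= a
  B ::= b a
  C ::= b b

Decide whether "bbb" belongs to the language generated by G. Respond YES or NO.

Convert to CNF:
  S -> T0 A | T0 B | T0 C | b
  A -> a
  B -> T0 T1
  C -> T0 T0
  T0 -> b
  T1 -> a

CYK table (by increasing span):
  [0..0]={S,T0}  "b"  orig:{S}
  [1..1]={S,T0}  "b"  orig:{S}
  [2..2]={S,T0}  "b"  orig:{S}
  [0..1]={C}  "bb"
  [1..2]={C}  "bb"
  [0..2]={S}  "bbb"

S ∈ T[0,2] ⇒ YES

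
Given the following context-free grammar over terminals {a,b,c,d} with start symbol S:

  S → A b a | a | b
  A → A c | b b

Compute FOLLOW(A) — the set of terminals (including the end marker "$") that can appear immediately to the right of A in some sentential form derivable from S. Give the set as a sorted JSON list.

Compute FIRST by fixpoint:
round 1:
  A via A→b b: +{b}
  S via S→A b a: +{b}
  S via S→a: +{a}
  FIRST[S]={a,b}  FIRST[A]={b}
round 2: (no change)
  FIRST[S]={a,b}  FIRST[A]={b}

FOLLOW sets:
FOLLOW(S) := {$}
iter 1:
  A→A c: FOLLOW(A) ⊇ FIRST(c) = {c}; new: +{c}
  S→A b a: FOLLOW(A) ⊇ FIRST(b) = {b}; new: +{b}
  S: {$}  A: {b,c}
iter 2: (stable)
  S: {$}  A: {b,c}

FOLLOW(A) = ["b", "c"]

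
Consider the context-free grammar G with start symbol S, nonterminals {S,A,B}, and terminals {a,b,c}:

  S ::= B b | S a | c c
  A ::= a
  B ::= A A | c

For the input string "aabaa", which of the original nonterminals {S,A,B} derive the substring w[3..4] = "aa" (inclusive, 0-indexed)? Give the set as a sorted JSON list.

CNF form of G:
  S -> B T0 | S T1 | T2 T2
  A -> a
  B -> A A | c
  T0 -> b
  T1 -> a
  T2 -> c

CYK fill — only the sub-triangle for w[3..4]:
  T[3,3] 'a' = {A,T1}  orig:{A}
  T[4,4] 'a' = {A,T1}  orig:{A}
  T[3,4] 'aa' = {B}

Original NTs in T[3,4] deriving "aa": ["B"]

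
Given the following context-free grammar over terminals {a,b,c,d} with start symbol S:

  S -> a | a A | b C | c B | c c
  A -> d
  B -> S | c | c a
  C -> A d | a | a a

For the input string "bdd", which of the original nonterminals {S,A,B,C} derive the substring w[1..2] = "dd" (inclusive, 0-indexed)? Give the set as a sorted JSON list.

Convert to CNF:
  S -> T0 A | T1 C | T2 B | T2 T2 | a
  A -> d
  B -> T0 A | T1 C | T2 B | T2 T0 | T2 T2 | a | c
  C -> A T3 | T0 T0 | a
  T0 -> a
  T1 -> b
  T2 -> c
  T3 -> d

CYK fill (cells [i..j] with 1 ≤ i ≤ j ≤ 2 only):
  cell(1,1) d: {A,T3}  orig:{A}
  cell(2,2) d: {A,T3}  orig:{A}
  cell(1,2) dd: {C}

Original NTs in T[1,2] deriving "dd": ["C"]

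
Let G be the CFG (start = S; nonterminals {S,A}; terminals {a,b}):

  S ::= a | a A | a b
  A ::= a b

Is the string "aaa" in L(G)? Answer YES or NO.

Convert to CNF:
  S -> T0 A | T0 T1 | a
  A -> T0 T1
  T0 -> a
  T1 -> b

CYK table (by increasing span):
  [0..0]={S,T0}  "a"  orig:{S}
  [1..1]={S,T0}  "a"  orig:{S}
  [2..2]={S,T0}  "a"  orig:{S}
  [0..1]=∅  "aa"
  [1..2]=∅  "aa"
  [0..2]=∅  "aaa"

S ∉ T[0,2] ⇒ NO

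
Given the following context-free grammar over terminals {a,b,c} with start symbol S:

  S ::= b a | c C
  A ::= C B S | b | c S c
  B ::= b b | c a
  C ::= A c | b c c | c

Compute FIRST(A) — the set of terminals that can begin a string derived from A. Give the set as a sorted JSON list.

Compute FIRST by fixpoint:
round 1:
  A via A→b: +{b}
  A via A→c S c: +{c}
  B via B→b b: +{b}
  B via B→c a: +{c}
  C via C→A c: +{b,c}
  S via S→b a: +{b}
  S via S→c C: +{c}
  S: {b,c}  A: {b,c}  B: {b,c}  C: {b,c}
round 2: (no change)
  S: {b,c}  A: {b,c}  B: {b,c}  C: {b,c}

FIRST(A) = ["b", "c"]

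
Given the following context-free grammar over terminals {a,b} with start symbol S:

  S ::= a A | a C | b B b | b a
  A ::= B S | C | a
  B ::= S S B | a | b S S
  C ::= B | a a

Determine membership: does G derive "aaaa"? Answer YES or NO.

Convert to CNF:
  S -> T0 A | T0 C | T1 T0 | T1 X8
  A -> B S | S X2 | T0 T0 | T1 X3 | a
  B -> S X4 | T1 X5 | a
  C -> S X6 | T0 T0 | T1 X7 | a
  T0 -> a
  T1 -> b
  X2 -> S B
  X3 -> S S
  X4 -> S B
  X5 -> S S
  X6 -> S B
  X7 -> S S
  X8 -> B T1

CYK fill:
  T[0,0] 'a' = {A,B,C,T0}  orig:{A,B,C}
  T[1,1] 'a' = {A,B,C,T0}  orig:{A,B,C}
  T[2,2] 'a' = {A,B,C,T0}  orig:{A,B,C}
  T[3,3] 'a' = {A,B,C,T0}  orig:{A,B,C}
  T[0,1] 'aa' = {A,C,S}
  T[1,2] 'aa' = {A,C,S}
  T[2,3] 'aa' = {A,C,S}
  T[0,2] 'aaa' = {A,S,X2,X4,X6}  orig:{A,S}
  T[1,3] 'aaa' = {A,S,X2,X4,X6}  orig:{A,S}
  T[0,3] 'aaaa' = {A,S,X2,X3,X4,X5,X6,X7}  orig:{A,S}

S ∈ T[0,3] ⇒ YES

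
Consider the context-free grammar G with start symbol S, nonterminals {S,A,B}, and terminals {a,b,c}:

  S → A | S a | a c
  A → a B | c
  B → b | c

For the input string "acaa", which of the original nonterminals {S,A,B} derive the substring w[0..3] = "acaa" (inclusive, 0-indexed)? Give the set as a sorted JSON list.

Convert to CNF:
  S -> S T0 | T0 B | T0 T1 | c
  A -> T0 B | c
  B -> b | c
  T0 -> a
  T1 -> c

Fill CYK table bottom-up (cells [i..j] with 0 ≤ i ≤ j ≤ 3 only):
  [0..0]={T0}  "a"  orig:{}
  [1..1]={A,B,S,T1}  "c"  orig:{A,B,S}
  [2..2]={T0}  "a"  orig:{}
  [3..3]={T0}  "a"  orig:{}
  [0..1]={A,S}  "ac"
  [1..2]={S}  "ca"
  [2..3]=∅  "aa"
  [0..2]={S}  "aca"
  [1..3]={S}  "caa"
  [0..3]={S}  "acaa"

Original NTs in T[0,3] deriving "acaa": ["S"]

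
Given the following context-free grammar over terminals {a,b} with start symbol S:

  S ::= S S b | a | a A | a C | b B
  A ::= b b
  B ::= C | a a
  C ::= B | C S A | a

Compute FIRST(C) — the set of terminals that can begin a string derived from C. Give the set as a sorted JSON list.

FIRST sets, iterate to fixpoint:
pass 1:
  A via A→b b: +{b}
  B via B→a a: +{a}
  C via C→B: +{a}
  S via S→a: +{a}
  S via S→b B: +{b}
  FIRST[S]={a,b}  FIRST[A]={b}  FIRST[B]={a}  FIRST[C]={a}
pass 2: (no change)
  FIRST[S]={a,b}  FIRST[A]={b}  FIRST[B]={a}  FIRST[C]={a}

FIRST(C) = ["a"]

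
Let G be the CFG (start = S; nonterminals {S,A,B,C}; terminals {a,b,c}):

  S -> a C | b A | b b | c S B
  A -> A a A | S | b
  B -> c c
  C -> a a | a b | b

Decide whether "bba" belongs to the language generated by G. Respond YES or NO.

Convert to CNF:
  S -> T0 C | T1 A | T1 T1 | T2 X5
  A -> A X3 | T0 C | T1 A | T1 T1 | T2 X4 | b
  B -> T2 T2
  C -> T0 T0 | T0 T1 | b
  T0 -> a
  T1 -> b
  T2 -> c
  X3 -> T0 A
  X4 -> S B
  X5 -> S B

CYK fill:
  [0..0]={A,C,T1}  "b"  orig:{A,C}
  [1..1]={A,C,T1}  "b"  orig:{A,C}
  [2..2]={T0}  "a"  orig:{}
  [0..1]={A,S}  "bb"
  [1..2]=∅  "ba"
  [0..2]=∅  "bba"

S ∉ T[0,2] ⇒ NO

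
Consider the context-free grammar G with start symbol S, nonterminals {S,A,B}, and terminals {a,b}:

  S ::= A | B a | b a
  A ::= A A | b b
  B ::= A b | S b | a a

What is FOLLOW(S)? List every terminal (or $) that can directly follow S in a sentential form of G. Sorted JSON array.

Compute FIRST by fixpoint:
pass 1:
  A via A→b b: +{b}
  B via B→A b: +{b}
  B via B→a a: +{a}
  S via S→A: +{b}
  S via S→B a: +{a}
  FIRST[S]={a,b}  FIRST[A]={b}  FIRST[B]={a,b}
pass 2: done
  FIRST[S]={a,b}  FIRST[A]={b}  FIRST[B]={a,b}

FOLLOW iteration:
seed FOLLOW(S) with $
iter 1:
  A→A A: FOLLOW(A) ⊇ FIRST(A) = {b}; new: +{b}
  B→S b: FOLLOW(S) ⊇ FIRST(b) = {b}; new: +{b}
  S→A: FOLLOW(A) ⊇ FOLLOW(S) ⊇ {$,b}; new: +{$}
  S→B a: FOLLOW(B) ⊇ FIRST(a) = {a}; new: +{a}
  FOLLOW[S]={$,b}  FOLLOW[A]={$,b}  FOLLOW[B]={a}
iter 2: — fixpoint
  FOLLOW[S]={$,b}  FOLLOW[A]={$,b}  FOLLOW[B]={a}

FOLLOW(S) = ["$", "b"]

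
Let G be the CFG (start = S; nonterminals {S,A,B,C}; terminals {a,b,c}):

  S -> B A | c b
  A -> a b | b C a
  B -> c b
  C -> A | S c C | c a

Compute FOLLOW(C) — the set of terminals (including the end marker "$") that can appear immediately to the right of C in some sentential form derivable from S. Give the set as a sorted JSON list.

Compute FIRST by fixpoint:
[1]
  A via A→a b: +{a}
  A via A→b C a: +{b}
  B via B→c b: +{c}
  C via C→A: +{a,b}
  C via C→c a: +{c}
  S via S→B A: +{c}
  S: {c}  A: {a,b}  B: {c}  C: {a,b,c}
[2] (no change)
  S: {c}  A: {a,b}  B: {c}  C: {a,b,c}

FOLLOW iteration:
seed FOLLOW(S) with $
pass 1:
  A→b C a: FOLLOW(C) ⊇ FIRST(a) = {a}; new: +{a}
  C→A: FOLLOW(A) ⊇ FOLLOW(C) ⊇ {a}; new: +{a}
  C→S c C: FOLLOW(S) ⊇ FIRST(c) = {c}; new: +{c}
  S→B A: FOLLOW(B) ⊇ FIRST(A) = {a,b}; new: +{a,b}
  S→B A: FOLLOW(A) ⊇ FOLLOW(S) ⊇ {$,c}; new: +{$,c}
  FOLLOW(S)={$,c}  FOLLOW(A)={$,a,c}  FOLLOW(B)={a,b}  FOLLOW(C)={a}
pass 2: (no change)
  FOLLOW(S)={$,c}  FOLLOW(A)={$,a,c}  FOLLOW(B)={a,b}  FOLLOW(C)={a}

FOLLOW(C) = ["a"]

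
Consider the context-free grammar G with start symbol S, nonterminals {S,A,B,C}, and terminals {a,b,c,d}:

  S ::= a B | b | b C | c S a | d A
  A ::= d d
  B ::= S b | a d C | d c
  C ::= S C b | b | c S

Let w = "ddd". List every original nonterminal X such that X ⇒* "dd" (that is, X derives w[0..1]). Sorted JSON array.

Convert to CNF:
  S -> T0 A | T1 C | T2 B | T3 X6 | b
  A -> T0 T0
  B -> S T1 | T0 T3 | T2 X4
  C -> S X5 | T3 S | b
  T0 -> d
  T1 -> b
  T2 -> a
  T3 -> c
  X4 -> T0 C
  X5 -> C T1
  X6 -> S T2

CYK fill, restricted to cells inside w[0..1]:
  cell(0,0) d: {T0}  orig:{}
  cell(1,1) d: {T0}  orig:{}
  cell(0,1) dd: {A}

Original NTs in T[0,1] deriving "dd": ["A"]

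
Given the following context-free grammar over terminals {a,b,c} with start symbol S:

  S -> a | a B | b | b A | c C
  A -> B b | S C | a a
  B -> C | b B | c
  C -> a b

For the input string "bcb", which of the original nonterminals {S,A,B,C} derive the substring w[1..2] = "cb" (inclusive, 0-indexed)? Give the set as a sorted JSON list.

Convert to CNF:
  S -> T0 A | T1 B | T2 C | a | b
  A -> B T0 | S C | T1 T1
  B -> T0 B | T1 T0 | c
  C -> T1 T0
  T0 -> b
  T1 -> a
  T2 -> c

CYK table (by increasing span) — only the sub-triangle for w[1..2]:
  [1..1]={B,T2}  "c"  orig:{B}
  [2..2]={S,T0}  "b"  orig:{S}
  [1..2]={A}  "cb"

Original NTs in T[1,2] deriving "cb": ["A"]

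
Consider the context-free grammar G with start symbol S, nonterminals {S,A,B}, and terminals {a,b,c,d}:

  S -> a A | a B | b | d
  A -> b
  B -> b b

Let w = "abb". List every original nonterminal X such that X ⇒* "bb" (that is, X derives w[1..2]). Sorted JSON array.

Convert to CNF:
  S -> T1 A | T1 B | b | d
  A -> b
  B -> T0 T0
  T0 -> b
  T1 -> a

CYK fill — only the sub-triangle for w[1..2]:
  cell(1,1) b: {A,S,T0}  orig:{A,S}
  cell(2,2) b: {A,S,T0}  orig:{A,S}
  cell(1,2) bb: {B}

Original NTs in T[1,2] deriving "bb": ["B"]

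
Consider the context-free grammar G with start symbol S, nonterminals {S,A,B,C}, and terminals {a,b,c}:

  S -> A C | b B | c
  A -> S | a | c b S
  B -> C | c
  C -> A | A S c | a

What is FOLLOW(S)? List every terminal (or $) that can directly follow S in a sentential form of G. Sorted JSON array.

Compute FIRST by fixpoint:
round 1:
  A via A→a: +{a}
  A via A→c b S: +{c}
  B via B→c: +{c}
  C via C→A: +{a,c}
  S via S→A C: +{a,c}
  S via S→b B: +{b}
  S: {a,b,c}  A: {a,c}  B: {c}  C: {a,c}
round 2:
  A via A→S: +{b}
  B via B→C: +{a}
  C via C→A: +{b}
  S: {a,b,c}  A: {a,b,c}  B: {a,c}  C: {a,b,c}
round 3:
  B via B→C: +{b}
  S: {a,b,c}  A: {a,b,c}  B: {a,b,c}  C: {a,b,c}
round 4: done
  S: {a,b,c}  A: {a,b,c}  B: {a,b,c}  C: {a,b,c}

FOLLOW iteration:
FOLLOW(S) := {$}
iter 1:
  C→A S c: FOLLOW(A) ⊇ FIRST(S) = {a,b,c}; new: +{a,b,c}
  C→A S c: FOLLOW(S) ⊇ FIRST(c) = {c}; new: +{c}
  S→A C: FOLLOW(C) ⊇ FOLLOW(S) ⊇ {$,c}; new: +{$,c}
  S→b B: FOLLOW(B) ⊇ FOLLOW(S) ⊇ {$,c}; new: +{$,c}
  S: {$,c}  A: {a,b,c}  B: {$,c}  C: {$,c}
iter 2:
  A→S: FOLLOW(S) ⊇ FOLLOW(A) ⊇ {a,b,c}; new: +{a,b}
  C→A: FOLLOW(A) ⊇ FOLLOW(C) ⊇ {$,c}; new: +{$}
  S→A C: FOLLOW(C) ⊇ FOLLOW(S) ⊇ {$,a,b,c}; new: +{a,b}
  S→b B: FOLLOW(B) ⊇ FOLLOW(S) ⊇ {$,a,b,c}; new: +{a,b}
  S: {$,a,b,c}  A: {$,a,b,c}  B: {$,a,b,c}  C: {$,a,b,c}
iter 3: — fixpoint
  S: {$,a,b,c}  A: {$,a,b,c}  B: {$,a,b,c}  C: {$,a,b,c}

FOLLOW(S) = ["$", "a", "b", "c"]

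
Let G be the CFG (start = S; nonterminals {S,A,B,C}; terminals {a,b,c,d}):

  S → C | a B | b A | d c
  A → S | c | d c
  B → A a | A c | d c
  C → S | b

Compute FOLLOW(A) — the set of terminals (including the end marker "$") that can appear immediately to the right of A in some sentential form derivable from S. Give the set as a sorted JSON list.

FIRST sets, iterate to fixpoint:
[1]
  A via A→c: +{c}
  A via A→d c: +{d}
  B via B→A a: +{c,d}
  C via C→b: +{b}
  S via S→C: +{b}
  S via S→a B: +{a}
  S via S→d c: +{d}
  FIRST[S]={a,b,d}  FIRST[A]={c,d}  FIRST[B]={c,d}  FIRST[C]={b}
[2]
  A via A→S: +{a,b}
  B via B→A a: +{a,b}
  C via C→S: +{a,d}
  FIRST[S]={a,b,d}  FIRST[A]={a,b,c,d}  FIRST[B]={a,b,c,d}  FIRST[C]={a,b,d}
[3] done
  FIRST[S]={a,b,d}  FIRST[A]={a,b,c,d}  FIRST[B]={a,b,c,d}  FIRST[C]={a,b,d}

Compute FOLLOW by fixpoint:
seed FOLLOW(S) with $
round 1:
  B→A a: FOLLOW(A) ⊇ FIRST(a) = {a}; new: +{a}
  B→A c: FOLLOW(A) ⊇ FIRST(c) = {c}; new: +{c}
  S→C: FOLLOW(C) ⊇ FOLLOW(S) ⊇ {$}; new: +{$}
  S→a B: FOLLOW(B) ⊇ FOLLOW(S) ⊇ {$}; new: +{$}
  S→b A: FOLLOW(A) ⊇ FOLLOW(S) ⊇ {$}; new: +{$}
  FOLLOW(S)={$}  FOLLOW(A)={$,a,c}  FOLLOW(B)={$}  FOLLOW(C)={$}
round 2:
  A→S: FOLLOW(S) ⊇ FOLLOW(A) ⊇ {$,a,c}; new: +{a,c}
  S→C: FOLLOW(C) ⊇ FOLLOW(S) ⊇ {$,a,c}; new: +{a,c}
  S→a B: FOLLOW(B) ⊇ FOLLOW(S) ⊇ {$,a,c}; new: +{a,c}
  FOLLOW(S)={$,a,c}  FOLLOW(A)={$,a,c}  FOLLOW(B)={$,a,c}  FOLLOW(C)={$,a,c}
round 3: (stable)
  FOLLOW(S)={$,a,c}  FOLLOW(A)={$,a,c}  FOLLOW(B)={$,a,c}  FOLLOW(C)={$,a,c}

FOLLOW(A) = ["$", "a", "c"]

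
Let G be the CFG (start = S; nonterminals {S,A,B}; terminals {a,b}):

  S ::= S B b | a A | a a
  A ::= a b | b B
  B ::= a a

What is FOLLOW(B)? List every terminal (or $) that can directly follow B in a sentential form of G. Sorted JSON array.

FIRST iteration:
pass 1:
  A via A→a b: +{a}
  A via A→b B: +{b}
  B via B→a a: +{a}
  S via S→a A: +{a}
  S: {a}  A: {a,b}  B: {a}
pass 2: done
  S: {a}  A: {a,b}  B: {a}

FOLLOW iteration:
seed FOLLOW(S) with $
[1]
  S→S B b: FOLLOW(S) ⊇ FIRST(B) = {a}; new: +{a}
  S→S B b: FOLLOW(B) ⊇ FIRST(b) = {b}; new: +{b}
  S→a A: FOLLOW(A) ⊇ FOLLOW(S) ⊇ {$,a}; new: +{$,a}
  FOLLOW[S]={$,a}  FOLLOW[A]={$,a}  FOLLOW[B]={b}
[2]
  A→b B: FOLLOW(B) ⊇ FOLLOW(A) ⊇ {$,a}; new: +{$,a}
  FOLLOW[S]={$,a}  FOLLOW[A]={$,a}  FOLLOW[B]={$,a,b}
[3] — fixpoint
  FOLLOW[S]={$,a}  FOLLOW[A]={$,a}  FOLLOW[B]={$,a,b}

FOLLOW(B) = ["$", "a", "b"]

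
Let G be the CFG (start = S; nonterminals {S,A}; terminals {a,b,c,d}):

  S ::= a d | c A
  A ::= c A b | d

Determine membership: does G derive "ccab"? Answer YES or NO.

CNF form of G:
  S -> T0 A | T2 T3
  A -> T0 X4 | d
  T0 -> c
  T1 -> b
  T2 -> a
  T3 -> d
  X4 -> A T1

Fill CYK table bottom-up:
  T[0,0] 'c' = {T0}  orig:{}
  T[1,1] 'c' = {T0}  orig:{}
  T[2,2] 'a' = {T2}  orig:{}
  T[3,3] 'b' = {T1}  orig:{}
  T[0,1] 'cc' = ∅
  T[1,2] 'ca' = ∅
  T[2,3] 'ab' = ∅
  T[0,2] 'cca' = ∅
  T[1,3] 'cab' = ∅
  T[0,3] 'ccab' = ∅

S ∉ T[0,3] ⇒ NO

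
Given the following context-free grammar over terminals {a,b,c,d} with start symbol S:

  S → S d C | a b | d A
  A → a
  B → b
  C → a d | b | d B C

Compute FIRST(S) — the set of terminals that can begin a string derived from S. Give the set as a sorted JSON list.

FIRST iteration:
[1]
  A via A→a: +{a}
  B via B→b: +{b}
  C via C→a d: +{a}
  C via C→b: +{b}
  C via C→d B C: +{d}
  S via S→a b: +{a}
  S via S→d A: +{d}
  FIRST(S)={a,d}  FIRST(A)={a}  FIRST(B)={b}  FIRST(C)={a,b,d}
[2] — fixpoint
  FIRST(S)={a,d}  FIRST(A)={a}  FIRST(B)={b}  FIRST(C)={a,b,d}

FIRST(S) = ["a", "d"]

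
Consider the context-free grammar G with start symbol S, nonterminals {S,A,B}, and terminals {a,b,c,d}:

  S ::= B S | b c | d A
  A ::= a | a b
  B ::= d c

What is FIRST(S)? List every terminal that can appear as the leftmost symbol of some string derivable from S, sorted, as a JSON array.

FIRST sets, iterate to fixpoint:
iter 1:
  A via A→a: +{a}
  B via B→d c: +{d}
  S via S→B S: +{d}
  S via S→b c: +{b}
  FIRST[S]={b,d}  FIRST[A]={a}  FIRST[B]={d}
iter 2: done
  FIRST[S]={b,d}  FIRST[A]={a}  FIRST[B]={d}

FIRST(S) = ["b", "d"]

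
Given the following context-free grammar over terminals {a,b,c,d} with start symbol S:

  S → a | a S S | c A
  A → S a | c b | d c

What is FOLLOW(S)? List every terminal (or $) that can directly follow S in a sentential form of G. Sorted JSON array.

FIRST iteration:
round 1:
  A via A→c b: +{c}
  A via A→d c: +{d}
  S via S→a: +{a}
  S via S→c A: +{c}
  FIRST[S]={a,c}  FIRST[A]={c,d}
round 2:
  A via A→S a: +{a}
  FIRST[S]={a,c}  FIRST[A]={a,c,d}
round 3: done
  FIRST[S]={a,c}  FIRST[A]={a,c,d}

Compute FOLLOW by fixpoint:
FOLLOW(S) := {$}
iter 1:
  A→S a: FOLLOW(S) ⊇ FIRST(a) = {a}; new: +{a}
  S→a S S: FOLLOW(S) ⊇ FIRST(S) = {a,c}; new: +{c}
  S→c A: FOLLOW(A) ⊇ FOLLOW(S) ⊇ {$,a,c}; new: +{$,a,c}
  FOLLOW(S)={$,a,c}  FOLLOW(A)={$,a,c}
iter 2: done
  FOLLOW(S)={$,a,c}  FOLLOW(A)={$,a,c}

FOLLOW(S) = ["$", "a", "c"]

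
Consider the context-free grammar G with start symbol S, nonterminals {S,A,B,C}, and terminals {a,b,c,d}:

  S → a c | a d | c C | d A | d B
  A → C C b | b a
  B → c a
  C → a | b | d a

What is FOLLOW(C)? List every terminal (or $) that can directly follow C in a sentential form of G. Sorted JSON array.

FIRST sets, iterate to fixpoint:
[1]
  A via A→b a: +{b}
  B via B→c a: +{c}
  C via C→a: +{a}
  C via C→b: +{b}
  C via C→d a: +{d}
  S via S→a c: +{a}
  S via S→c C: +{c}
  S via S→d A: +{d}
  FIRST(S)={a,c,d}  FIRST(A)={b}  FIRST(B)={c}  FIRST(C)={a,b,d}
[2]
  A via A→C C b: +{a,d}
  FIRST(S)={a,c,d}  FIRST(A)={a,b,d}  FIRST(B)={c}  FIRST(C)={a,b,d}
[3] — fixpoint
  FIRST(S)={a,c,d}  FIRST(A)={a,b,d}  FIRST(B)={c}  FIRST(C)={a,b,d}

FOLLOW iteration:
FOLLOW(S) := {$}
round 1:
  A→C C b: FOLLOW(C) ⊇ FIRST(C) = {a,b,d}; new: +{a,b,d}
  S→c C: FOLLOW(C) ⊇ FOLLOW(S) ⊇ {$}; new: +{$}
  S→d A: FOLLOW(A) ⊇ FOLLOW(S) ⊇ {$}; new: +{$}
  S→d B: FOLLOW(B) ⊇ FOLLOW(S) ⊇ {$}; new: +{$}
  FOLLOW[S]={$}  FOLLOW[A]={$}  FOLLOW[B]={$}  FOLLOW[C]={$,a,b,d}
round 2: done
  FOLLOW[S]={$}  FOLLOW[A]={$}  FOLLOW[B]={$}  FOLLOW[C]={$,a,b,d}

FOLLOW(C) = ["$", "a", "b", "d"]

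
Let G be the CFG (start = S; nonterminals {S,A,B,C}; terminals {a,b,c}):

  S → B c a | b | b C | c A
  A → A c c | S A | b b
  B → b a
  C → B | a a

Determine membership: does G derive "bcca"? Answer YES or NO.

Convert to CNF:
  S -> B X4 | T0 A | T1 C | b
  A -> A X3 | S A | T1 T1
  B -> T1 T2
  C -> T1 T2 | T2 T2
  T0 -> c
  T1 -> b
  T2 -> a
  X3 -> T0 T0
  X4 -> T0 T2

CYK table (by increasing span):
  [0..0]={S,T1}  "b"  orig:{S}
  [1..1]={T0}  "c"  orig:{}
  [2..2]={T0}  "c"  orig:{}
  [3..3]={T2}  "a"  orig:{}
  [0..1]=∅  "bc"
  [1..2]={X3}  "cc"  orig:{}
  [2..3]={X4}  "ca"  orig:{}
  [0..2]=∅  "bcc"
  [1..3]=∅  "cca"
  [0..3]=∅  "bcca"

S ∉ T[0,3] ⇒ NO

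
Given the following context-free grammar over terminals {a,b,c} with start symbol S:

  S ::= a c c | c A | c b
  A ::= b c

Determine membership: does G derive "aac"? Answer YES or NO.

CNF form of G:
  S -> T1 A | T1 T0 | T2 X3
  A -> T0 T1
  T0 -> b
  T1 -> c
  T2 -> a
  X3 -> T1 T1

Fill CYK table bottom-up:
  [0..0]={T2}  "a"  orig:{}
  [1..1]={T2}  "a"  orig:{}
  [2..2]={T1}  "c"  orig:{}
  [0..1]=∅  "aa"
  [1..2]=∅  "ac"
  [0..2]=∅  "aac"

S ∉ T[0,2] ⇒ NO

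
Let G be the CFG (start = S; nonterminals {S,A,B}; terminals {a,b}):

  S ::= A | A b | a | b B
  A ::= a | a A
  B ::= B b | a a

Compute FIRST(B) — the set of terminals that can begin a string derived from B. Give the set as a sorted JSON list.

FIRST sets, iterate to fixpoint:
pass 1:
  A via A→a: +{a}
  B via B→a a: +{a}
  S via S→A: +{a}
  S via S→b B: +{b}
  FIRST(S)={a,b}  FIRST(A)={a}  FIRST(B)={a}
pass 2: (no change)
  FIRST(S)={a,b}  FIRST(A)={a}  FIRST(B)={a}

FIRST(B) = ["a"]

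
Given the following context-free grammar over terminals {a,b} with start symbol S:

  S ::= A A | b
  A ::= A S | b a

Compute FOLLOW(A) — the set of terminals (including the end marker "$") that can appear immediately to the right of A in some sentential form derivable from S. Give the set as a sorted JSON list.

FIRST iteration:
round 1:
  A via A→b a: +{b}
  S via S→A A: +{b}
  S: {b}  A: {b}
round 2: — fixpoint
  S: {b}  A: {b}

FOLLOW iteration:
seed FOLLOW(S) with $
round 1:
  A→A S: FOLLOW(A) ⊇ FIRST(S) = {b}; new: +{b}
  A→A S: FOLLOW(S) ⊇ FOLLOW(A) ⊇ {b}; new: +{b}
  S→A A: FOLLOW(A) ⊇ FOLLOW(S) ⊇ {$,b}; new: +{$}
  S: {$,b}  A: {$,b}
round 2: — fixpoint
  S: {$,b}  A: {$,b}

FOLLOW(A) = ["$", "b"]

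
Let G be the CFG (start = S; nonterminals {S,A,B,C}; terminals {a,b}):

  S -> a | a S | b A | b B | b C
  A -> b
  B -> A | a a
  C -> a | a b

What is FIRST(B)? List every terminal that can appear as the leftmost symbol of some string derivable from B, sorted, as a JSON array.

FIRST sets, iterate to fixpoint:
pass 1:
  A via A→b: +{b}
  B via B→A: +{b}
  B via B→a a: +{a}
  C via C→a: +{a}
  S via S→a: +{a}
  S via S→b A: +{b}
  S: {a,b}  A: {b}  B: {a,b}  C: {a}
pass 2: (no change)
  S: {a,b}  A: {b}  B: {a,b}  C: {a}

FIRST(B) = ["a", "b"]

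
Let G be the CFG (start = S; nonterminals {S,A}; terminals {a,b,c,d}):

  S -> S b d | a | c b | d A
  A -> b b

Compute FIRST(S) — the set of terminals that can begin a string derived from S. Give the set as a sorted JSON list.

FIRST sets, iterate to fixpoint:
pass 1:
  A via A→b b: +{b}
  S via S→a: +{a}
  S via S→c b: +{c}
  S via S→d A: +{d}
  FIRST[S]={a,c,d}  FIRST[A]={b}
pass 2: done
  FIRST[S]={a,c,d}  FIRST[A]={b}

FIRST(S) = ["a", "c", "d"]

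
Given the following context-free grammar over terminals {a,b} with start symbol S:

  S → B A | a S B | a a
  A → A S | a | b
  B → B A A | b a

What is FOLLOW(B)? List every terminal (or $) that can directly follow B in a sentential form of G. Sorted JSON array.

FIRST sets, iterate to fixpoint:
round 1:
  A via A→a: +{a}
  A via A→b: +{b}
  B via B→b a: +{b}
  S via S→B A: +{b}
  S via S→a S B: +{a}
  FIRST[S]={a,b}  FIRST[A]={a,b}  FIRST[B]={b}
round 2: (stable)
  FIRST[S]={a,b}  FIRST[A]={a,b}  FIRST[B]={b}

FOLLOW sets:
seed FOLLOW(S) with $
iter 1:
  A→A S: FOLLOW(A) ⊇ FIRST(S) = {a,b}; new: +{a,b}
  A→A S: FOLLOW(S) ⊇ FOLLOW(A) ⊇ {a,b}; new: +{a,b}
  B→B A A: FOLLOW(B) ⊇ FIRST(A) = {a,b}; new: +{a,b}
  S→B A: FOLLOW(A) ⊇ FOLLOW(S) ⊇ {$,a,b}; new: +{$}
  S→a S B: FOLLOW(B) ⊇ FOLLOW(S) ⊇ {$,a,b}; new: +{$}
  FOLLOW[S]={$,a,b}  FOLLOW[A]={$,a,b}  FOLLOW[B]={$,a,b}
iter 2: done
  FOLLOW[S]={$,a,b}  FOLLOW[A]={$,a,b}  FOLLOW[B]={$,a,b}

FOLLOW(B) = ["$", "a", "b"]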